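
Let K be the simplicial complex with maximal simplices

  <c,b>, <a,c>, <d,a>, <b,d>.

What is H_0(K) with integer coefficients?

We work with the vertex ordering a < b < c < d. The simplices of K, each written with vertices in increasing order, are:

  0-simplices (4): a, b, c, d
  1-simplices (4): ac, ad, bc, bd

giving chain groups C_0 ≅ Z^4, C_1 ≅ Z^4.

Boundary ∂_1: C_1 → C_0 is given by ∂[p,q] = [q] − [p].
As a 4×4 matrix over Z this has rank 3, with invariant factors (1,1,1).

Now H_k = ker ∂_k / im ∂_{k+1}, so:

  H_0: rank C_0 − rank ∂_1 = 4 − 3 = 1, and the invariant factors of ∂_1 are all 1, so H_0 ≅ Z.

H_0 ≅ Z.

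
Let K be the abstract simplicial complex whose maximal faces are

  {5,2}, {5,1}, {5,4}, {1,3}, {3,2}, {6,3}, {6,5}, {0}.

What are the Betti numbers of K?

K has 7 vertices, 7 edges.
rank ∂_0 = 0, rank ∂_1 = 5 ⇒ b_0 = 7 − 0 − 5 = 2; all invariant factors of ∂_1 are 1 so no torsion. So H_0 ≅ Z^2.
rank ∂_1 = 5, rank ∂_2 = 0 ⇒ b_1 = 7 − 5 − 0 = 2. So H_1 ≅ Z^2.

b_0 = 2, b_1 = 2.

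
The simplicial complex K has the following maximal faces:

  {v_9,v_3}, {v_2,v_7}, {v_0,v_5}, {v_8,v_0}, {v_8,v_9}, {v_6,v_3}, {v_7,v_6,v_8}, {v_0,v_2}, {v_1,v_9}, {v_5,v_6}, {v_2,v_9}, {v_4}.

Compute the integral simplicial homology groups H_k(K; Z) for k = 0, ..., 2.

Order the vertices as v_0 < v_1 < v_2 < v_3 < v_4 < v_5 < v_6 < v_7 < v_8 < v_9. Listing each simplex with vertices in this order, K has dimension 2 with simplices:

  0-simplices (10): [v_0], [v_1], [v_2], [v_3], [v_4], [v_5], [v_6], [v_7], [v_8], [v_9]
  1-simplices (13): [v_0,v_2], [v_0,v_5], [v_0,v_8], [v_1,v_9], [v_2,v_7], [v_2,v_9], [v_3,v_6], [v_3,v_9], [v_5,v_6], [v_6,v_7], [v_6,v_8], [v_7,v_8], [v_8,v_9]
  2-simplices (1): [v_6,v_7,v_8]

Hence C_0 ≅ Z^10, C_1 ≅ Z^13, C_2 ≅ Z^1.

Boundary ∂_1: C_1 → C_0 maps an edge to its endpoints' difference, ∂[p,q] = q − p.
The resulting 10×13 matrix has rank 8, and its Smith normal form has invariant factors (1,1,1,1,1,1,1,1).

The boundary map ∂_2: C_2 → C_1 maps a triangle to the signed sum of its edges. For instance
  ∂[v_6,v_7,v_8] = [v_7,v_8] − [v_6,v_8] + [v_6,v_7].
The resulting 13×1 matrix has rank 1, and its Smith normal form has invariant factors (1).

Now H_k = ker ∂_k / im ∂_{k+1}, so:

  H_0: rank C_0 − rank ∂_1 = 10 − 8 = 2, and the invariant factors of ∂_1 are all 1, so H_0 ≅ Z^2.
  H_1: rank ker ∂_1 − rank ∂_2 = (13 − 8) − 1 = 4, and the invariant factors of ∂_2 are all 1, so H_1 ≅ Z^4.
  H_2: rank ker ∂_2 − rank ∂_3 = (1 − 1) − 0 = 0, and there is no ∂_3, so H_2 ≅ 0.

As a check, the Euler characteristic is 10 − 13 + 1 = -2, which agrees with 2 − 4 + 0 = -2.

H_0 = Z^2,  H_1 = Z^4,  H_2 = 0.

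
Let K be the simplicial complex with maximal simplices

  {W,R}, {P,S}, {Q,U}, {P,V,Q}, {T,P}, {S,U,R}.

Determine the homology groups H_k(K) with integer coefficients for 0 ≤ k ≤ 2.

We work with the vertex ordering P < Q < R < S < T < U < V < W. The simplices of K, each written with vertices in increasing order, are:

  0-simplices (8): P, Q, R, S, T, U, V, W
  1-simplices (10): PQ, PS, PT, PV, QU, QV, RS, RU, RW, SU
  2-simplices (2): PQV, RSU

giving chain groups C_0 ≅ Z^8, C_1 ≅ Z^10, C_2 ≅ Z^2.

∂_1: C_1 → C_0 sends each edge [p,q] (with p < q) to q − p. For instance
  ∂PT = T − P.
The 8×10 boundary matrix has rank 7 and Smith normal form diag(1,1,1,1,1,1,1).

∂_2: C_2 → C_1 maps a triangle to the signed sum of its edges. For instance
  ∂RSU = SU − RU + RS,
  ∂PQV = QV − PV + PQ.
The resulting 10×2 matrix has rank 2, and its Smith normal form has invariant factors (1,1).

Reading off H_k = ker ∂_k / im ∂_{k+1}:

  H_0: rank C_0 − rank ∂_1 = 8 − 7 = 1, and the invariant factors of ∂_1 are all 1, so H_0 = Z.
  H_1: rank ker ∂_1 − rank ∂_2 = (10 − 7) − 2 = 1, and the invariant factors of ∂_2 are all 1, so H_1 = Z.
  H_2: rank ker ∂_2 − rank ∂_3 = (2 − 2) − 0 = 0, and there is no ∂_3, so H_2 = 0.

H_0 = Z,  H_1 = Z,  H_2 = 0.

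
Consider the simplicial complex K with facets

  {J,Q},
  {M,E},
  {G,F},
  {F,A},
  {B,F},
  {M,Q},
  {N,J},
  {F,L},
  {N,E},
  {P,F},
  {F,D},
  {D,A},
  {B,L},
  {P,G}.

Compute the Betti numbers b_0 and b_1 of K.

b_0 = 2, b_1 = 4.

Order the vertices as A < B < D < E < F < G < J < L < M < N < P < Q. Listing each simplex with vertices in this order, K has dimension 1 with simplices:

  0-simplices (12): A, B, D, E, F, G, J, L, M, N, P, Q
  1-simplices (14): AD, AF, BF, BL, DF, EM, EN, FG, FL, FP, GP, JN, JQ, MQ

Hence C_0 ≅ Z^12, C_1 ≅ Z^14.

∂_1: C_1 → C_0 maps an edge to its endpoints' difference, ∂[p,q] = q − p. For instance
  ∂BL = L − B.
This gives a 12×14 integer matrix of rank 10; reducing to Smith normal form yields diagonal entries (1,1,1,1,1,1,1,1,1,1).

Now H_k = ker ∂_k / im ∂_{k+1}, so:

  H_0: rank C_0 − rank ∂_1 = 12 − 10 = 2, and the invariant factors of ∂_1 are all 1, so H_0 = Z^2.
  H_1: rank ker ∂_1 − rank ∂_2 = (14 − 10) − 0 = 4, and there is no ∂_2, so H_1 = Z^4.

As a check, the Euler characteristic is 12 − 14 = -2, which agrees with 2 − 4 = -2.
(K is a triangulation of the disjoint union of the circle S^1 and a wedge of 3 circles.)

Hence the Betti numbers are b_0 = 2, b_1 = 4.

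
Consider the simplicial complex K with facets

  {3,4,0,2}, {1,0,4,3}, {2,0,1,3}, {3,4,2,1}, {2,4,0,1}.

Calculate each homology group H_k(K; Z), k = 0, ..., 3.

K has 5 vertices, 10 edges, 10 triangles, 5 3-simplices.
rank ∂_0 = 0, rank ∂_1 = 4 ⇒ b_0 = 5 − 0 − 4 = 1; all invariant factors of ∂_1 are 1 so no torsion. So H_0 = Z.
rank ∂_1 = 4, rank ∂_2 = 6 ⇒ b_1 = 10 − 4 − 6 = 0; all invariant factors of ∂_2 are 1 so no torsion. So H_1 = 0.
rank ∂_2 = 6, rank ∂_3 = 4 ⇒ b_2 = 10 − 6 − 4 = 0; all invariant factors of ∂_3 are 1 so no torsion. So H_2 = 0.
rank ∂_3 = 4, rank ∂_4 = 0 ⇒ b_3 = 5 − 4 − 0 = 1. So H_3 = Z.

H_0 ≅ Z,  H_1 = 0,  H_2 = 0,  H_3 ≅ Z.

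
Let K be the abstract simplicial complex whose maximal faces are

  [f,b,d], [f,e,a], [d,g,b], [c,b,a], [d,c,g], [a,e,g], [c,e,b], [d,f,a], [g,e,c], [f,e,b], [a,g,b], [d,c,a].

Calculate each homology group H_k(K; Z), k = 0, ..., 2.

H_0 ≅ Z,  H_1 ≅ Z/2,  H_2 = 0.

We work with the vertex ordering a < b < c < d < e < f < g. The simplices of K, each written with vertices in increasing order, are:

  0-simplices (7): a, b, c, d, e, f, g
  1-simplices (18): ab, ac, ad, ae, af, ag, bc, bd, be, bf, bg, cd, ce, cg, df, dg, ef, eg
  2-simplices (12): abc, abg, acd, adf, aef, aeg, bce, bdf, bdg, bef, cdg, ceg

Hence C_0 ≅ Z^7, C_1 ≅ Z^18, C_2 ≅ Z^12.

∂_1: C_1 → C_0 maps an edge to its endpoints' difference, ∂[p,q] = q − p.
As a 7×18 matrix over Z this has rank 6, with invariant factors (1,1,1,1,1,1).

∂_2: C_2 → C_1 acts by ∂[p,q,r] = [q,r] − [p,r] + [p,q]. For instance
  ∂bef = ef − bf + be,
  ∂bdf = df − bf + bd.
The 18×12 boundary matrix has rank 12 and Smith normal form diag(1,1,1,1,1,1,1,1,1,1,1,2).

Computing H_k = (kernel of ∂_k) / (image of ∂_{k+1}):

  H_0: rank C_0 − rank ∂_1 = 7 − 6 = 1, and the invariant factors of ∂_1 are all 1, so H_0 ≅ Z.
  H_1: rank ker ∂_1 − rank ∂_2 = (18 − 6) − 12 = 0, and ∂_2 has invariant factor 2 > 1, so H_1 ≅ Z/2.
  H_2: rank ker ∂_2 − rank ∂_3 = (12 − 12) − 0 = 0, and there is no ∂_3, so H_2 ≅ 0.

As a check, the Euler characteristic is 7 − 18 + 12 = 1, which agrees with 1 − 0 + 0 = 1.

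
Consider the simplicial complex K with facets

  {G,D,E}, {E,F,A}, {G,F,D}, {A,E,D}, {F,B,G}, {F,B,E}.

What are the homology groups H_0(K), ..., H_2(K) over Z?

H_0 ≅ Z,  H_1 ≅ Z,  H_2 = 0.

Fix the vertex order A < B < D < E < F < G and write every simplex with vertices in increasing order. Then dim K = 2 and the simplices of K are:

  0-simplices (6): A, B, D, E, F, G
  1-simplices (12): AD, AE, AF, BE, BF, BG, DE, DF, DG, EF, EG, FG
  2-simplices (6): ADE, AEF, BEF, BFG, DEG, DFG

Hence C_0 ≅ Z^6, C_1 ≅ Z^12, C_2 ≅ Z^6.

The boundary map ∂_1: C_1 → C_0 is given by ∂[p,q] = [q] − [p].
The resulting 6×12 matrix has rank 5, and its Smith normal form has invariant factors (1,1,1,1,1).

Boundary ∂_2: C_2 → C_1 sends each 2-simplex [p,q,r] to [q,r] − [p,r] + [p,q]. For instance
  ∂AEF = EF − AF + AE,
  ∂DEG = EG − DG + DE.
This gives a 12×6 integer matrix of rank 6; reducing to Smith normal form yields diagonal entries (1,1,1,1,1,1).

Computing H_k = (kernel of ∂_k) / (image of ∂_{k+1}):

  H_0: rank C_0 − rank ∂_1 = 6 − 5 = 1, and the invariant factors of ∂_1 are all 1, so H_0 = Z.
  H_1: rank ker ∂_1 − rank ∂_2 = (12 − 5) − 6 = 1, and the invariant factors of ∂_2 are all 1, so H_1 = Z.
  H_2: rank ker ∂_2 − rank ∂_3 = (6 − 6) − 0 = 0, and there is no ∂_3, so H_2 = 0.

As a check, the Euler characteristic is 6 − 12 + 6 = 0, which agrees with 1 − 1 + 0 = 0.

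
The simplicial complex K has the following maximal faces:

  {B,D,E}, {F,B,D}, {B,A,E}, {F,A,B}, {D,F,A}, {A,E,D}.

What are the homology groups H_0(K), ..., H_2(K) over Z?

Order the vertices as A < B < D < E < F. Listing each simplex with vertices in this order, K has dimension 2 with simplices:

  0-simplices (5): A, B, D, E, F
  1-simplices (9): AB, AD, AE, AF, BD, BE, BF, DE, DF
  2-simplices (6): ABE, ABF, ADE, ADF, BDE, BDF

giving chain groups C_0 ≅ Z^5, C_1 ≅ Z^9, C_2 ≅ Z^6.

The boundary map ∂_1: C_1 → C_0 maps an edge to its endpoints' difference, ∂[p,q] = q − p. For instance
  ∂BE = E − B.
The 5×9 boundary matrix has rank 4 and Smith normal form diag(1,1,1,1).

Boundary ∂_2: C_2 → C_1 acts by ∂[p,q,r] = [q,r] − [p,r] + [p,q]. For instance
  ∂BDF = DF − BF + BD,
  ∂ADE = DE − AE + AD.
The resulting 9×6 matrix has rank 5, and its Smith normal form has invariant factors (1,1,1,1,1).

Now H_k = ker ∂_k / im ∂_{k+1}, so:

  H_0: rank C_0 − rank ∂_1 = 5 − 4 = 1, and the invariant factors of ∂_1 are all 1, so H_0 = Z.
  H_1: rank ker ∂_1 − rank ∂_2 = (9 − 4) − 5 = 0, and the invariant factors of ∂_2 are all 1, so H_1 = 0.
  H_2: rank ker ∂_2 − rank ∂_3 = (6 − 5) − 0 = 1, and there is no ∂_3, so H_2 = Z.

As a check, the Euler characteristic is 5 − 9 + 6 = 2, which agrees with 1 − 0 + 1 = 2.

H_0 ≅ Z,  H_1 = 0,  H_2 ≅ Z.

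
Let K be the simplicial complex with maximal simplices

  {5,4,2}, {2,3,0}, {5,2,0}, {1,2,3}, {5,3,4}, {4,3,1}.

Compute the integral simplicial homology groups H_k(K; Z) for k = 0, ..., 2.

H_0 = Z,  H_1 = Z,  H_2 = 0.

Fix the vertex order 0 < 1 < 2 < 3 < 4 < 5 and write every simplex with vertices in increasing order. Then dim K = 2 and the simplices of K are:

  0-simplices (6): [0], [1], [2], [3], [4], [5]
  1-simplices (12): [0,2], [0,3], [0,5], [1,2], [1,3], [1,4], [2,3], [2,4], [2,5], [3,4], [3,5], [4,5]
  2-simplices (6): [0,2,3], [0,2,5], [1,2,3], [1,3,4], [2,4,5], [3,4,5]

Hence C_0 ≅ Z^6, C_1 ≅ Z^12, C_2 ≅ Z^6.

∂_1: C_1 → C_0 sends each edge [p,q] (with p < q) to q − p. For instance
  ∂[4,5] = [5] − [4].
As a 6×12 matrix over Z this has rank 5, with invariant factors (1,1,1,1,1).

The boundary map ∂_2: C_2 → C_1 maps a triangle to the signed sum of its edges. For instance
  ∂[2,4,5] = [4,5] − [2,5] + [2,4],
  ∂[3,4,5] = [4,5] − [3,5] + [3,4].
This gives a 12×6 integer matrix of rank 6; reducing to Smith normal form yields diagonal entries (1,1,1,1,1,1).

From H_k ≅ ker(∂_k) / im(∂_{k+1}) we obtain:

  H_0: rank C_0 − rank ∂_1 = 6 − 5 = 1, and the invariant factors of ∂_1 are all 1, so H_0 = Z.
  H_1: rank ker ∂_1 − rank ∂_2 = (12 − 5) − 6 = 1, and the invariant factors of ∂_2 are all 1, so H_1 = Z.
  H_2: rank ker ∂_2 − rank ∂_3 = (6 − 6) − 0 = 0, and there is no ∂_3, so H_2 = 0.

(K is a triangulation of the cylinder S^1 x I.)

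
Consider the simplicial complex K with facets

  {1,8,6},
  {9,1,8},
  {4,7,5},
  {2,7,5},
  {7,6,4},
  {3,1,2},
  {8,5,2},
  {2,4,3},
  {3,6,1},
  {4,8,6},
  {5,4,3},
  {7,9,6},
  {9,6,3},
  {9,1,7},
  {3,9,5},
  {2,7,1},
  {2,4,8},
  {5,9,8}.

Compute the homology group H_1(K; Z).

Order the vertices as 1 < 2 < 3 < 4 < 5 < 6 < 7 < 8 < 9. Listing each simplex with vertices in this order, K has dimension 2 with simplices:

  0-simplices (9): [1], [2], [3], [4], [5], [6], [7], [8], [9]
  1-simplices (27): (27 of them)
  2-simplices (18): [1,2,3], [1,2,7], [1,3,6], [1,6,8], [1,7,9], [1,8,9], [2,3,4], [2,4,8], [2,5,7], [2,5,8], [3,4,5], [3,5,9], [3,6,9], [4,5,7], [4,6,7], [4,6,8], [5,8,9], [6,7,9]

giving chain groups C_0 ≅ Z^9, C_1 ≅ Z^27, C_2 ≅ Z^18.

Boundary ∂_1: C_1 → C_0 is given by ∂[p,q] = [q] − [p]. For instance
  ∂[1,8] = [8] − [1].
This gives a 9×27 integer matrix of rank 8; reducing to Smith normal form yields diagonal entries (1,1,1,1,1,1,1,1).

The boundary map ∂_2: C_2 → C_1 sends each 2-simplex [p,q,r] to [q,r] − [p,r] + [p,q]. For instance
  ∂[3,4,5] = [4,5] − [3,5] + [3,4],
  ∂[1,7,9] = [7,9] − [1,9] + [1,7].
As a 27×18 matrix over Z this has rank 18, with invariant factors (1,1,1,1,1,1,1,1,1,1,1,1,1,1,1,1,1,2).

From H_k ≅ ker(∂_k) / im(∂_{k+1}) we obtain:

  H_1: rank ker ∂_1 − rank ∂_2 = (27 − 8) − 18 = 1, and ∂_2 has invariant factor 2 > 1, so H_1 ≅ Z ⊕ Z/2.

(K is a triangulation of the Klein bottle.)

H_1 ≅ Z ⊕ Z/2.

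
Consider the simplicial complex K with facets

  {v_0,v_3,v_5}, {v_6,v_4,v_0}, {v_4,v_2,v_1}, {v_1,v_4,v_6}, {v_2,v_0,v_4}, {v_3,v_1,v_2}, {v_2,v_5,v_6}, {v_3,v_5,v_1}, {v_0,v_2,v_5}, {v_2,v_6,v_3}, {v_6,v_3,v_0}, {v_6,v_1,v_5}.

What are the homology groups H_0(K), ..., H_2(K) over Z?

H_0 = Z,  H_1 = Z/2,  H_2 = 0.

We work with the vertex ordering v_0 < v_1 < v_2 < v_3 < v_4 < v_5 < v_6. The simplices of K, each written with vertices in increasing order, are:

  0-simplices (7): [v_0], [v_1], [v_2], [v_3], [v_4], [v_5], [v_6]
  1-simplices (18): (18 of them)
  2-simplices (12): (12 of them)

Hence C_0 ≅ Z^7, C_1 ≅ Z^18, C_2 ≅ Z^12.

∂_1: C_1 → C_0 maps an edge to its endpoints' difference, ∂[p,q] = q − p. For instance
  ∂[v_1,v_3] = [v_3] − [v_1].
This gives a 7×18 integer matrix of rank 6; reducing to Smith normal form yields diagonal entries (1,1,1,1,1,1).

∂_2: C_2 → C_1 acts by ∂[p,q,r] = [q,r] − [p,r] + [p,q]. For instance
  ∂[v_1,v_2,v_4] = [v_2,v_4] − [v_1,v_4] + [v_1,v_2],
  ∂[v_0,v_2,v_5] = [v_2,v_5] − [v_0,v_5] + [v_0,v_2].
This gives a 18×12 integer matrix of rank 12; reducing to Smith normal form yields diagonal entries (1,1,1,1,1,1,1,1,1,1,1,2).

Computing H_k = (kernel of ∂_k) / (image of ∂_{k+1}):

  H_0: rank C_0 − rank ∂_1 = 7 − 6 = 1, and the invariant factors of ∂_1 are all 1, so H_0 ≅ Z.
  H_1: rank ker ∂_1 − rank ∂_2 = (18 − 6) − 12 = 0, and ∂_2 has invariant factor 2 > 1, so H_1 ≅ Z/2.
  H_2: rank ker ∂_2 − rank ∂_3 = (12 − 12) − 0 = 0, and there is no ∂_3, so H_2 ≅ 0.

As a check, the Euler characteristic is 7 − 18 + 12 = 1, which agrees with 1 − 0 + 0 = 1.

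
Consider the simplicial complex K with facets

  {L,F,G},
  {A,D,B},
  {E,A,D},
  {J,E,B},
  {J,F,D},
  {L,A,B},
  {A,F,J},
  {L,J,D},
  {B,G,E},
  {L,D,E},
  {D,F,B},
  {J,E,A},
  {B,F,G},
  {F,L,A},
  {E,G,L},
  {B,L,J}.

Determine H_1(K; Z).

Fix the vertex order A < B < D < E < F < G < J < L and write every simplex with vertices in increasing order. Then dim K = 2 and the simplices of K are:

  0-simplices (8): A, B, D, E, F, G, J, L
  1-simplices (24): AB, AD, AE, AF, AJ, AL, BD, BE, BF, BG, BJ, BL, DE, DF, DJ, DL, EG, EJ, EL, FG, FJ, FL, GL, JL
  2-simplices (16): ABD, ABL, ADE, AEJ, AFJ, AFL, BDF, BEG, BEJ, BFG, BJL, DEL, DFJ, DJL, EGL, FGL

so the chain groups are C_0 ≅ Z^8, C_1 ≅ Z^24, C_2 ≅ Z^16.

The boundary map ∂_1: C_1 → C_0 maps an edge to its endpoints' difference, ∂[p,q] = q − p.
As a 8×24 matrix over Z this has rank 7, with invariant factors (1,1,1,1,1,1,1).

∂_2: C_2 → C_1 acts by ∂[p,q,r] = [q,r] − [p,r] + [p,q]. For instance
  ∂BEJ = EJ − BJ + BE,
  ∂AFL = FL − AL + AF.
This gives a 24×16 integer matrix of rank 15; reducing to Smith normal form yields diagonal entries (1,1,1,1,1,1,1,1,1,1,1,1,1,1,1).

Reading off H_k = ker ∂_k / im ∂_{k+1}:

  H_1: rank ker ∂_1 − rank ∂_2 = (24 − 7) − 15 = 2, and the invariant factors of ∂_2 are all 1, so H_1 = Z^2.

H_1 ≅ Z^2.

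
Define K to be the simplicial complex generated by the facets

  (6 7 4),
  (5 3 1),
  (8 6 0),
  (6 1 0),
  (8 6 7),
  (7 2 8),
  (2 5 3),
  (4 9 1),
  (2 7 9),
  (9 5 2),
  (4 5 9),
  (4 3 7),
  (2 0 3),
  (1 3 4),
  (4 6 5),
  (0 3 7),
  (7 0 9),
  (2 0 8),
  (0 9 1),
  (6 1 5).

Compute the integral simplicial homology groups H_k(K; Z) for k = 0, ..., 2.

Order the vertices as 0 < 1 < 2 < 3 < 4 < 5 < 6 < 7 < 8 < 9. Listing each simplex with vertices in this order, K has dimension 2 with simplices:

  0-simplices (10): [0], [1], [2], [3], [4], [5], [6], [7], [8], [9]
  1-simplices (30): (30 of them)
  2-simplices (20): (20 of them)

so the chain groups are C_0 ≅ Z^10, C_1 ≅ Z^30, C_2 ≅ Z^20.

Boundary ∂_1: C_1 → C_0 maps an edge to its endpoints' difference, ∂[p,q] = q − p. For instance
  ∂[7,8] = [8] − [7].
The 10×30 boundary matrix has rank 9 and Smith normal form diag(1,1,1,1,1,1,1,1,1).

∂_2: C_2 → C_1 sends each 2-simplex [p,q,r] to [q,r] − [p,r] + [p,q]. For instance
  ∂[3,4,7] = [4,7] − [3,7] + [3,4],
  ∂[1,4,9] = [4,9] − [1,9] + [1,4].
The 30×20 boundary matrix has rank 20 and Smith normal form diag(1,1,1,1,1,1,1,1,1,1,1,1,1,1,1,1,1,1,1,2).

Computing H_k = (kernel of ∂_k) / (image of ∂_{k+1}):

  H_0: rank C_0 − rank ∂_1 = 10 − 9 = 1, and the invariant factors of ∂_1 are all 1, so H_0 = Z.
  H_1: rank ker ∂_1 − rank ∂_2 = (30 − 9) − 20 = 1, and ∂_2 has invariant factor 2 > 1, so H_1 = Z × Z/2.
  H_2: rank ker ∂_2 − rank ∂_3 = (20 − 20) − 0 = 0, and there is no ∂_3, so H_2 = 0.

As a check, the Euler characteristic is 10 − 30 + 20 = 0, which agrees with 1 − 1 + 0 = 0.

H_0 = Z,  H_1 = Z × Z/2,  H_2 = 0.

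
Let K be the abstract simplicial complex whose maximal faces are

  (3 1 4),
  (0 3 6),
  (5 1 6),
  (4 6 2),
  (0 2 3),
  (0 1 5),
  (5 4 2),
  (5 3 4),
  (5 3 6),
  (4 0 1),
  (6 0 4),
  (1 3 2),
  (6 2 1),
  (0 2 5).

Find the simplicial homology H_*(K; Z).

H_0 = Z,  H_1 = Z^2,  H_2 = Z.

We work with the vertex ordering 0 < 1 < 2 < 3 < 4 < 5 < 6. The simplices of K, each written with vertices in increasing order, are:

  0-simplices (7): [0], [1], [2], [3], [4], [5], [6]
  1-simplices (21): [0,1], [0,2], [0,3], [0,4], [0,5], [0,6], [1,2], [1,3], [1,4], [1,5], [1,6], [2,3], [2,4], [2,5], [2,6], [3,4], [3,5], [3,6], [4,5], [4,6], [5,6]
  2-simplices (14): [0,1,4], [0,1,5], [0,2,3], [0,2,5], [0,3,6], [0,4,6], [1,2,3], [1,2,6], [1,3,4], [1,5,6], [2,4,5], [2,4,6], [3,4,5], [3,5,6]

so the chain groups are C_0 ≅ Z^7, C_1 ≅ Z^21, C_2 ≅ Z^14.

Boundary ∂_1: C_1 → C_0 is given by ∂[p,q] = [q] − [p].
This gives a 7×21 integer matrix of rank 6; reducing to Smith normal form yields diagonal entries (1,1,1,1,1,1).

Boundary ∂_2: C_2 → C_1 acts by ∂[p,q,r] = [q,r] − [p,r] + [p,q]. For instance
  ∂[0,4,6] = [4,6] − [0,6] + [0,4],
  ∂[1,3,4] = [3,4] − [1,4] + [1,3].
The resulting 21×14 matrix has rank 13, and its Smith normal form has invariant factors (1,1,1,1,1,1,1,1,1,1,1,1,1).

Reading off H_k = ker ∂_k / im ∂_{k+1}:

  H_0: rank C_0 − rank ∂_1 = 7 − 6 = 1, and the invariant factors of ∂_1 are all 1, so H_0 ≅ Z.
  H_1: rank ker ∂_1 − rank ∂_2 = (21 − 6) − 13 = 2, and the invariant factors of ∂_2 are all 1, so H_1 ≅ Z^2.
  H_2: rank ker ∂_2 − rank ∂_3 = (14 − 13) − 0 = 1, and there is no ∂_3, so H_2 ≅ Z.

(K is a triangulation of the torus T^2.)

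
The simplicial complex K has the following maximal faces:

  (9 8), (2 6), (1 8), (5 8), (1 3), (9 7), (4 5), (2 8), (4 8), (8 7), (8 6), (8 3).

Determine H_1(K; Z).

H_1 = Z^4.

We work with the vertex ordering 1 < 2 < 3 < 4 < 5 < 6 < 7 < 8 < 9. The simplices of K, each written with vertices in increasing order, are:

  0-simplices (9): [1], [2], [3], [4], [5], [6], [7], [8], [9]
  1-simplices (12): [1,3], [1,8], [2,6], [2,8], [3,8], [4,5], [4,8], [5,8], [6,8], [7,8], [7,9], [8,9]

Hence C_0 ≅ Z^9, C_1 ≅ Z^12.

∂_1: C_1 → C_0 is given by ∂[p,q] = [q] − [p]. For instance
  ∂[1,3] = [3] − [1].
As a 9×12 matrix over Z this has rank 8, with invariant factors (1,1,1,1,1,1,1,1).

From H_k ≅ ker(∂_k) / im(∂_{k+1}) we obtain:

  H_1: rank ker ∂_1 − rank ∂_2 = (12 − 8) − 0 = 4, and there is no ∂_2, so H_1 ≅ Z^4.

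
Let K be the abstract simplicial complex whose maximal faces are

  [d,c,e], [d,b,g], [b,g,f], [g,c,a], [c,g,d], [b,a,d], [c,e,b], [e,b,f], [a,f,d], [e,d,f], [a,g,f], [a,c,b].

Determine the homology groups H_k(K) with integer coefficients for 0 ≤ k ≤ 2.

H_0 ≅ Z,  H_1 ≅ Z/2,  H_2 = 0.

Take the total order a < b < c < d < e < f < g on the vertex set. Then K (dimension 2) consists of the simplices:

  0-simplices (7): a, b, c, d, e, f, g
  1-simplices (18): ab, ac, ad, af, ag, bc, bd, be, bf, bg, cd, ce, cg, de, df, dg, ef, fg
  2-simplices (12): abc, abd, acg, adf, afg, bce, bdg, bef, bfg, cde, cdg, def

giving chain groups C_0 ≅ Z^7, C_1 ≅ Z^18, C_2 ≅ Z^12.

The boundary map ∂_1: C_1 → C_0 sends each edge [p,q] (with p < q) to q − p. For instance
  ∂bf = f − b.
As a 7×18 matrix over Z this has rank 6, with invariant factors (1,1,1,1,1,1).

The boundary map ∂_2: C_2 → C_1 acts by ∂[p,q,r] = [q,r] − [p,r] + [p,q]. For instance
  ∂bfg = fg − bg + bf,
  ∂def = ef − df + de.
As a 18×12 matrix over Z this has rank 12, with invariant factors (1,1,1,1,1,1,1,1,1,1,1,2).

Reading off H_k = ker ∂_k / im ∂_{k+1}:

  H_0: rank C_0 − rank ∂_1 = 7 − 6 = 1, and the invariant factors of ∂_1 are all 1, so H_0 = Z.
  H_1: rank ker ∂_1 − rank ∂_2 = (18 − 6) − 12 = 0, and ∂_2 has invariant factor 2 > 1, so H_1 = Z/2.
  H_2: rank ker ∂_2 − rank ∂_3 = (12 − 12) − 0 = 0, and there is no ∂_3, so H_2 = 0.

(K is a triangulation of the real projective plane RP^2.)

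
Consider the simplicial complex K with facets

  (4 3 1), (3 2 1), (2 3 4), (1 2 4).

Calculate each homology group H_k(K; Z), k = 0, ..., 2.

Order the vertices as 1 < 2 < 3 < 4. Listing each simplex with vertices in this order, K has dimension 2 with simplices:

  0-simplices (4): [1], [2], [3], [4]
  1-simplices (6): [1,2], [1,3], [1,4], [2,3], [2,4], [3,4]
  2-simplices (4): [1,2,3], [1,2,4], [1,3,4], [2,3,4]

Hence C_0 ≅ Z^4, C_1 ≅ Z^6, C_2 ≅ Z^4.

The boundary map ∂_1: C_1 → C_0 is given by ∂[p,q] = [q] − [p].
As a 4×6 matrix over Z this has rank 3, with invariant factors (1,1,1).

The boundary map ∂_2: C_2 → C_1 maps a triangle to the signed sum of its edges. For instance
  ∂[1,2,3] = [2,3] − [1,3] + [1,2],
  ∂[2,3,4] = [3,4] − [2,4] + [2,3].
This gives a 6×4 integer matrix of rank 3; reducing to Smith normal form yields diagonal entries (1,1,1).

From H_k ≅ ker(∂_k) / im(∂_{k+1}) we obtain:

  H_0: rank C_0 − rank ∂_1 = 4 − 3 = 1, and the invariant factors of ∂_1 are all 1, so H_0 ≅ Z.
  H_1: rank ker ∂_1 − rank ∂_2 = (6 − 3) − 3 = 0, and the invariant factors of ∂_2 are all 1, so H_1 ≅ 0.
  H_2: rank ker ∂_2 − rank ∂_3 = (4 − 3) − 0 = 1, and there is no ∂_3, so H_2 ≅ Z.

As a check, the Euler characteristic is 4 − 6 + 4 = 2, which agrees with 1 − 0 + 1 = 2.
(K is a triangulation of the 2-sphere S^2.)

H_0 = Z,  H_1 = 0,  H_2 = Z.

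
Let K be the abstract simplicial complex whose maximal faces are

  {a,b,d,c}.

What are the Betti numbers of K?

b_0 = 1, b_1 = 0, b_2 = 0, b_3 = 0.

We work with the vertex ordering a < b < c < d. The simplices of K, each written with vertices in increasing order, are:

  0-simplices (4): a, b, c, d
  1-simplices (6): ab, ac, ad, bc, bd, cd
  2-simplices (4): abc, abd, acd, bcd
  3-simplices (1): abcd

Hence C_0 ≅ Z^4, C_1 ≅ Z^6, C_2 ≅ Z^4, C_3 ≅ Z^1.

The boundary map ∂_1: C_1 → C_0 is given by ∂[p,q] = [q] − [p]. For instance
  ∂cd = d − c.
The 4×6 boundary matrix has rank 3 and Smith normal form diag(1,1,1).

∂_2: C_2 → C_1 acts by ∂[p,q,r] = [q,r] − [p,r] + [p,q]. For instance
  ∂acd = cd − ad + ac,
  ∂abc = bc − ac + ab.
The resulting 6×4 matrix has rank 3, and its Smith normal form has invariant factors (1,1,1).

∂_3: C_3 → C_2 sends each 3-simplex σ to the alternating sum Σ_i (−1)^i (σ with its i-th vertex removed). For instance
  ∂abcd = bcd − acd + abd − abc.
As a 4×1 matrix over Z this has rank 1, with invariant factors (1).

Computing H_k = (kernel of ∂_k) / (image of ∂_{k+1}):

  H_0: rank C_0 − rank ∂_1 = 4 − 3 = 1, and the invariant factors of ∂_1 are all 1, so H_0 ≅ Z.
  H_1: rank ker ∂_1 − rank ∂_2 = (6 − 3) − 3 = 0, and the invariant factors of ∂_2 are all 1, so H_1 ≅ 0.
  H_2: rank ker ∂_2 − rank ∂_3 = (4 − 3) − 1 = 0, and the invariant factors of ∂_3 are all 1, so H_2 ≅ 0.
  H_3: rank ker ∂_3 − rank ∂_4 = (1 − 1) − 0 = 0, and there is no ∂_4, so H_3 ≅ 0.

As a check, the Euler characteristic is 4 − 6 + 4 − 1 = 1, which agrees with 1 − 0 + 0 − 0 = 1.

Hence the Betti numbers are b_0 = 1, b_1 = 0, b_2 = 0, b_3 = 0.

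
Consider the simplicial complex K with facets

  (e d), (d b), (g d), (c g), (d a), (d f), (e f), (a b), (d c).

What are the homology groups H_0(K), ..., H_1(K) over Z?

Fix the vertex order a < b < c < d < e < f < g and write every simplex with vertices in increasing order. Then dim K = 1 and the simplices of K are:

  0-simplices (7): a, b, c, d, e, f, g
  1-simplices (9): ab, ad, bd, cd, cg, de, df, dg, ef

giving chain groups C_0 ≅ Z^7, C_1 ≅ Z^9.

The boundary map ∂_1: C_1 → C_0 sends each edge [p,q] (with p < q) to q − p. For instance
  ∂ab = b − a.
The 7×9 boundary matrix has rank 6 and Smith normal form diag(1,1,1,1,1,1).

Computing H_k = (kernel of ∂_k) / (image of ∂_{k+1}):

  H_0: rank C_0 − rank ∂_1 = 7 − 6 = 1, and the invariant factors of ∂_1 are all 1, so H_0 = Z.
  H_1: rank ker ∂_1 − rank ∂_2 = (9 − 6) − 0 = 3, and there is no ∂_2, so H_1 = Z^3.

H_0 = Z,  H_1 = Z^3.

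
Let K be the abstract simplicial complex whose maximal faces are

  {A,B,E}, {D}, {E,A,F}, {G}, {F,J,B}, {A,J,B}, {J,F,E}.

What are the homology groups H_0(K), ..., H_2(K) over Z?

H_0 = Z^3,  H_1 = Z,  H_2 = 0.

Take the total order A < B < D < E < F < G < J on the vertex set. Then K (dimension 2) consists of the simplices:

  0-simplices (7): A, B, D, E, F, G, J
  1-simplices (10): AB, AE, AF, AJ, BE, BF, BJ, EF, EJ, FJ
  2-simplices (5): ABE, ABJ, AEF, BFJ, EFJ

so the chain groups are C_0 ≅ Z^7, C_1 ≅ Z^10, C_2 ≅ Z^5.

∂_1: C_1 → C_0 sends each edge [p,q] (with p < q) to q − p. For instance
  ∂FJ = J − F.
The resulting 7×10 matrix has rank 4, and its Smith normal form has invariant factors (1,1,1,1).

The boundary map ∂_2: C_2 → C_1 maps a triangle to the signed sum of its edges. For instance
  ∂ABJ = BJ − AJ + AB,
  ∂ABE = BE − AE + AB.
The 10×5 boundary matrix has rank 5 and Smith normal form diag(1,1,1,1,1).

Now H_k = ker ∂_k / im ∂_{k+1}, so:

  H_0: rank C_0 − rank ∂_1 = 7 − 4 = 3, and the invariant factors of ∂_1 are all 1, so H_0 ≅ Z^3.
  H_1: rank ker ∂_1 − rank ∂_2 = (10 − 4) − 5 = 1, and the invariant factors of ∂_2 are all 1, so H_1 ≅ Z.
  H_2: rank ker ∂_2 − rank ∂_3 = (5 − 5) − 0 = 0, and there is no ∂_3, so H_2 ≅ 0.

As a check, the Euler characteristic is 7 − 10 + 5 = 2, which agrees with 3 − 1 + 0 = 2.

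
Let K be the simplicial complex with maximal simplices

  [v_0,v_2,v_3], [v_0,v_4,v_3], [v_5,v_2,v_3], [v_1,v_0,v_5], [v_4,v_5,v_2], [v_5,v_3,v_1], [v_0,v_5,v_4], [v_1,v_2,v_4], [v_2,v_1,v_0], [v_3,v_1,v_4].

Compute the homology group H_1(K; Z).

Take the total order v_0 < v_1 < v_2 < v_3 < v_4 < v_5 on the vertex set. Then K (dimension 2) consists of the simplices:

  0-simplices (6): [v_0], [v_1], [v_2], [v_3], [v_4], [v_5]
  1-simplices (15): (15 of them)
  2-simplices (10): [v_0,v_1,v_2], [v_0,v_1,v_5], [v_0,v_2,v_3], [v_0,v_3,v_4], [v_0,v_4,v_5], [v_1,v_2,v_4], [v_1,v_3,v_4], [v_1,v_3,v_5], [v_2,v_3,v_5], [v_2,v_4,v_5]

Hence C_0 ≅ Z^6, C_1 ≅ Z^15, C_2 ≅ Z^10.

The boundary map ∂_1: C_1 → C_0 sends each edge [p,q] (with p < q) to q − p.
This gives a 6×15 integer matrix of rank 5; reducing to Smith normal form yields diagonal entries (1,1,1,1,1).

The boundary map ∂_2: C_2 → C_1 sends each 2-simplex [p,q,r] to [q,r] − [p,r] + [p,q]. For instance
  ∂[v_2,v_4,v_5] = [v_4,v_5] − [v_2,v_5] + [v_2,v_4],
  ∂[v_1,v_3,v_5] = [v_3,v_5] − [v_1,v_5] + [v_1,v_3].
The resulting 15×10 matrix has rank 10, and its Smith normal form has invariant factors (1,1,1,1,1,1,1,1,1,2).

Now H_k = ker ∂_k / im ∂_{k+1}, so:

  H_1: rank ker ∂_1 − rank ∂_2 = (15 − 5) − 10 = 0, and ∂_2 has invariant factor 2 > 1, so H_1 ≅ Z/2Z.

(K is a triangulation of the real projective plane RP^2.)

H_1 = Z/2Z.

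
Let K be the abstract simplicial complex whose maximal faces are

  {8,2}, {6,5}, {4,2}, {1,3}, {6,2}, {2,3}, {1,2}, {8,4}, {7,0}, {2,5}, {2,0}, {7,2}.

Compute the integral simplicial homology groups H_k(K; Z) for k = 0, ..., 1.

H_0 = Z,  H_1 = Z^4.

Order the vertices as 0 < 1 < 2 < 3 < 4 < 5 < 6 < 7 < 8. Listing each simplex with vertices in this order, K has dimension 1 with simplices:

  0-simplices (9): [0], [1], [2], [3], [4], [5], [6], [7], [8]
  1-simplices (12): [0,2], [0,7], [1,2], [1,3], [2,3], [2,4], [2,5], [2,6], [2,7], [2,8], [4,8], [5,6]

so the chain groups are C_0 ≅ Z^9, C_1 ≅ Z^12.

∂_1: C_1 → C_0 maps an edge to its endpoints' difference, ∂[p,q] = q − p. For instance
  ∂[2,8] = [8] − [2].
The 9×12 boundary matrix has rank 8 and Smith normal form diag(1,1,1,1,1,1,1,1).

Now H_k = ker ∂_k / im ∂_{k+1}, so:

  H_0: rank C_0 − rank ∂_1 = 9 − 8 = 1, and the invariant factors of ∂_1 are all 1, so H_0 = Z.
  H_1: rank ker ∂_1 − rank ∂_2 = (12 − 8) − 0 = 4, and there is no ∂_2, so H_1 = Z^4.

As a check, the Euler characteristic is 9 − 12 = -3, which agrees with 1 − 4 = -3.
(K is a triangulation of a wedge of 4 circles.)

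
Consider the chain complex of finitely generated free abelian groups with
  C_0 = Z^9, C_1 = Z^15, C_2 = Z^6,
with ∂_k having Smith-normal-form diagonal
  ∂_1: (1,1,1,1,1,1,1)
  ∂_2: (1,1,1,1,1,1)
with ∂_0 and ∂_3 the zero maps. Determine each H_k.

H_0: b_0 = 9 − 0 − 7 = 2; torsion from ∂_1 factors > 1: none. So H_0 = Z^2.
H_1: b_1 = 15 − 7 − 6 = 2; torsion from ∂_2 factors > 1: none. So H_1 = Z^2.
H_2: b_2 = 6 − 6 − 0 = 0; torsion from ∂_3 factors > 1: none. So H_2 = 0.

H_0 = Z^2,  H_1 = Z^2,  H_2 = 0.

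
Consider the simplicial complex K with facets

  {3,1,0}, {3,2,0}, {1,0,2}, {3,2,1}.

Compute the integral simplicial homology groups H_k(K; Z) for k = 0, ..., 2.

Fix the vertex order 0 < 1 < 2 < 3 and write every simplex with vertices in increasing order. Then dim K = 2 and the simplices of K are:

  0-simplices (4): [0], [1], [2], [3]
  1-simplices (6): [0,1], [0,2], [0,3], [1,2], [1,3], [2,3]
  2-simplices (4): [0,1,2], [0,1,3], [0,2,3], [1,2,3]

so the chain groups are C_0 ≅ Z^4, C_1 ≅ Z^6, C_2 ≅ Z^4.

∂_1: C_1 → C_0 maps an edge to its endpoints' difference, ∂[p,q] = q − p.
The 4×6 boundary matrix has rank 3 and Smith normal form diag(1,1,1).

The boundary map ∂_2: C_2 → C_1 acts by ∂[p,q,r] = [q,r] − [p,r] + [p,q]. For instance
  ∂[0,1,2] = [1,2] − [0,2] + [0,1],
  ∂[1,2,3] = [2,3] − [1,3] + [1,2].
As a 6×4 matrix over Z this has rank 3, with invariant factors (1,1,1).

Reading off H_k = ker ∂_k / im ∂_{k+1}:

  H_0: rank C_0 − rank ∂_1 = 4 − 3 = 1, and the invariant factors of ∂_1 are all 1, so H_0 ≅ Z.
  H_1: rank ker ∂_1 − rank ∂_2 = (6 − 3) − 3 = 0, and the invariant factors of ∂_2 are all 1, so H_1 ≅ 0.
  H_2: rank ker ∂_2 − rank ∂_3 = (4 − 3) − 0 = 1, and there is no ∂_3, so H_2 ≅ Z.

As a check, the Euler characteristic is 4 − 6 + 4 = 2, which agrees with 1 − 0 + 1 = 2.
(K is a triangulation of the 2-sphere S^2.)

H_0 = Z,  H_1 = 0,  H_2 = Z.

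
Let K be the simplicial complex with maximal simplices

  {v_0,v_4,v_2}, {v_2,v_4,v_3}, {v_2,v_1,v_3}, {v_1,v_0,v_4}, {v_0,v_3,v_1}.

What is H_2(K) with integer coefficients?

H_2 ≅ 0.

Take the total order v_0 < v_1 < v_2 < v_3 < v_4 on the vertex set. Then K (dimension 2) consists of the simplices:

  0-simplices (5): [v_0], [v_1], [v_2], [v_3], [v_4]
  1-simplices (10): [v_0,v_1], [v_0,v_2], [v_0,v_3], [v_0,v_4], [v_1,v_2], [v_1,v_3], [v_1,v_4], [v_2,v_3], [v_2,v_4], [v_3,v_4]
  2-simplices (5): [v_0,v_1,v_3], [v_0,v_1,v_4], [v_0,v_2,v_4], [v_1,v_2,v_3], [v_2,v_3,v_4]

so the chain groups are C_0 ≅ Z^5, C_1 ≅ Z^10, C_2 ≅ Z^5.

Boundary ∂_1: C_1 → C_0 maps an edge to its endpoints' difference, ∂[p,q] = q − p.
As a 5×10 matrix over Z this has rank 4, with invariant factors (1,1,1,1).

The boundary map ∂_2: C_2 → C_1 sends each 2-simplex [p,q,r] to [q,r] − [p,r] + [p,q]. For instance
  ∂[v_2,v_3,v_4] = [v_3,v_4] − [v_2,v_4] + [v_2,v_3],
  ∂[v_0,v_1,v_3] = [v_1,v_3] − [v_0,v_3] + [v_0,v_1].
The resulting 10×5 matrix has rank 5, and its Smith normal form has invariant factors (1,1,1,1,1).

Reading off H_k = ker ∂_k / im ∂_{k+1}:

  H_2: rank ker ∂_2 − rank ∂_3 = (5 − 5) − 0 = 0, and there is no ∂_3, so H_2 = 0.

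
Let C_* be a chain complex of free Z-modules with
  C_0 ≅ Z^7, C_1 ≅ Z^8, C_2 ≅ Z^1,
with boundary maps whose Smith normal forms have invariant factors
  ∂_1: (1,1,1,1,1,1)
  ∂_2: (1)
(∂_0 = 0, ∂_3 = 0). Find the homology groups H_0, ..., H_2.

H_0: b_0 = 7 − 0 − 6 = 1; torsion from ∂_1 factors > 1: none. So H_0 ≅ Z.
H_1: b_1 = 8 − 6 − 1 = 1; torsion from ∂_2 factors > 1: none. So H_1 ≅ Z.
H_2: b_2 = 1 − 1 − 0 = 0; torsion from ∂_3 factors > 1: none. So H_2 ≅ 0.

H_0 ≅ Z,  H_1 ≅ Z,  H_2 = 0.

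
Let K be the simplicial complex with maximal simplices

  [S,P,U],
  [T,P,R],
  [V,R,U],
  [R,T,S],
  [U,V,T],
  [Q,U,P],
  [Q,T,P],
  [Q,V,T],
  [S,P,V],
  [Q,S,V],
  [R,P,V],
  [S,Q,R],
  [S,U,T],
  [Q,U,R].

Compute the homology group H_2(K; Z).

H_2 ≅ Z.

Fix the vertex order P < Q < R < S < T < U < V and write every simplex with vertices in increasing order. Then dim K = 2 and the simplices of K are:

  0-simplices (7): P, Q, R, S, T, U, V
  1-simplices (21): PQ, PR, PS, PT, PU, PV, QR, QS, QT, QU, QV, RS, RT, RU, RV, ST, SU, SV, TU, TV, UV
  2-simplices (14): PQT, PQU, PRT, PRV, PSU, PSV, QRS, QRU, QSV, QTV, RST, RUV, STU, TUV

so the chain groups are C_0 ≅ Z^7, C_1 ≅ Z^21, C_2 ≅ Z^14.

The boundary map ∂_1: C_1 → C_0 sends each edge [p,q] (with p < q) to q − p. For instance
  ∂RS = S − R.
As a 7×21 matrix over Z this has rank 6, with invariant factors (1,1,1,1,1,1).

The boundary map ∂_2: C_2 → C_1 maps a triangle to the signed sum of its edges. For instance
  ∂PQT = QT − PT + PQ,
  ∂RST = ST − RT + RS.
The resulting 21×14 matrix has rank 13, and its Smith normal form has invariant factors (1,1,1,1,1,1,1,1,1,1,1,1,1).

Reading off H_k = ker ∂_k / im ∂_{k+1}:

  H_2: rank ker ∂_2 − rank ∂_3 = (14 − 13) − 0 = 1, and there is no ∂_3, so H_2 ≅ Z.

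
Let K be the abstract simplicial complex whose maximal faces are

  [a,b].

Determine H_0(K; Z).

H_0 = Z.

We work with the vertex ordering a < b. The simplices of K, each written with vertices in increasing order, are:

  0-simplices (2): a, b
  1-simplices (1): ab

Hence C_0 ≅ Z^2, C_1 ≅ Z^1.

∂_1: C_1 → C_0 is given by ∂[p,q] = [q] − [p]. For instance
  ∂ab = b − a.
The 2×1 boundary matrix has rank 1 and Smith normal form diag(1).

Computing H_k = (kernel of ∂_k) / (image of ∂_{k+1}):

  H_0: rank C_0 − rank ∂_1 = 2 − 1 = 1, and the invariant factors of ∂_1 are all 1, so H_0 = Z.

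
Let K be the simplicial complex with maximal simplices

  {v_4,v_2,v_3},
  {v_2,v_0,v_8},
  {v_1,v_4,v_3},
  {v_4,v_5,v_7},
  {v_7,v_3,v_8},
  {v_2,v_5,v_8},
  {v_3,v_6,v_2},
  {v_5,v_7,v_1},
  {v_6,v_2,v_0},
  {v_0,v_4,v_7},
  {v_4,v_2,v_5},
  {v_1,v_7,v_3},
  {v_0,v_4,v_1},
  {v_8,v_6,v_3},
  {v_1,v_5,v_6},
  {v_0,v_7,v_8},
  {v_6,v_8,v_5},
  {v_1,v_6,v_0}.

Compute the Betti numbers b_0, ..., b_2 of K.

Take the total order v_0 < v_1 < v_2 < v_3 < v_4 < v_5 < v_6 < v_7 < v_8 on the vertex set. Then K (dimension 2) consists of the simplices:

  0-simplices (9): [v_0], [v_1], [v_2], [v_3], [v_4], [v_5], [v_6], [v_7], [v_8]
  1-simplices (27): (27 of them)
  2-simplices (18): (18 of them)

Hence C_0 ≅ Z^9, C_1 ≅ Z^27, C_2 ≅ Z^18.

The boundary map ∂_1: C_1 → C_0 maps an edge to its endpoints' difference, ∂[p,q] = q − p. For instance
  ∂[v_6,v_8] = [v_8] − [v_6].
The resulting 9×27 matrix has rank 8, and its Smith normal form has invariant factors (1,1,1,1,1,1,1,1).

The boundary map ∂_2: C_2 → C_1 maps a triangle to the signed sum of its edges. For instance
  ∂[v_0,v_4,v_7] = [v_4,v_7] − [v_0,v_7] + [v_0,v_4],
  ∂[v_0,v_7,v_8] = [v_7,v_8] − [v_0,v_8] + [v_0,v_7].
The 27×18 boundary matrix has rank 18 and Smith normal form diag(1,1,1,1,1,1,1,1,1,1,1,1,1,1,1,1,1,2).

From H_k ≅ ker(∂_k) / im(∂_{k+1}) we obtain:

  H_0: rank C_0 − rank ∂_1 = 9 − 8 = 1, and the invariant factors of ∂_1 are all 1, so H_0 ≅ Z.
  H_1: rank ker ∂_1 − rank ∂_2 = (27 − 8) − 18 = 1, and ∂_2 has invariant factor 2 > 1, so H_1 ≅ Z ⊕ Z_2.
  H_2: rank ker ∂_2 − rank ∂_3 = (18 − 18) − 0 = 0, and there is no ∂_3, so H_2 ≅ 0.

As a check, the Euler characteristic is 9 − 27 + 18 = 0, which agrees with 1 − 1 + 0 = 0.

Hence the Betti numbers are b_0 = 1, b_1 = 1, b_2 = 0.

b_0 = 1, b_1 = 1, b_2 = 0.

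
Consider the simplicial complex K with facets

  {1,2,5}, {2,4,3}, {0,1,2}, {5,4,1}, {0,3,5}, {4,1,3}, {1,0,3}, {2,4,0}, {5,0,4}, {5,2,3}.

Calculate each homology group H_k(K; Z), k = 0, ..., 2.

H_0 = Z,  H_1 = Z_2,  H_2 = 0.

We work with the vertex ordering 0 < 1 < 2 < 3 < 4 < 5. The simplices of K, each written with vertices in increasing order, are:

  0-simplices (6): [0], [1], [2], [3], [4], [5]
  1-simplices (15): [0,1], [0,2], [0,3], [0,4], [0,5], [1,2], [1,3], [1,4], [1,5], [2,3], [2,4], [2,5], [3,4], [3,5], [4,5]
  2-simplices (10): [0,1,2], [0,1,3], [0,2,4], [0,3,5], [0,4,5], [1,2,5], [1,3,4], [1,4,5], [2,3,4], [2,3,5]

so the chain groups are C_0 ≅ Z^6, C_1 ≅ Z^15, C_2 ≅ Z^10.

The boundary map ∂_1: C_1 → C_0 sends each edge [p,q] (with p < q) to q − p.
This gives a 6×15 integer matrix of rank 5; reducing to Smith normal form yields diagonal entries (1,1,1,1,1).

∂_2: C_2 → C_1 maps a triangle to the signed sum of its edges. For instance
  ∂[0,3,5] = [3,5] − [0,5] + [0,3],
  ∂[0,4,5] = [4,5] − [0,5] + [0,4].
The 15×10 boundary matrix has rank 10 and Smith normal form diag(1,1,1,1,1,1,1,1,1,2).

Computing H_k = (kernel of ∂_k) / (image of ∂_{k+1}):

  H_0: rank C_0 − rank ∂_1 = 6 − 5 = 1, and the invariant factors of ∂_1 are all 1, so H_0 = Z.
  H_1: rank ker ∂_1 − rank ∂_2 = (15 − 5) − 10 = 0, and ∂_2 has invariant factor 2 > 1, so H_1 = Z_2.
  H_2: rank ker ∂_2 − rank ∂_3 = (10 − 10) − 0 = 0, and there is no ∂_3, so H_2 = 0.

(K is a triangulation of the real projective plane RP^2.)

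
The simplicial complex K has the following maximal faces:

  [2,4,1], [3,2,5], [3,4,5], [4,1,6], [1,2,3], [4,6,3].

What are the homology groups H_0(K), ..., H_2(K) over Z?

Order the vertices as 1 < 2 < 3 < 4 < 5 < 6. Listing each simplex with vertices in this order, K has dimension 2 with simplices:

  0-simplices (6): [1], [2], [3], [4], [5], [6]
  1-simplices (12): [1,2], [1,3], [1,4], [1,6], [2,3], [2,4], [2,5], [3,4], [3,5], [3,6], [4,5], [4,6]
  2-simplices (6): [1,2,3], [1,2,4], [1,4,6], [2,3,5], [3,4,5], [3,4,6]

so the chain groups are C_0 ≅ Z^6, C_1 ≅ Z^12, C_2 ≅ Z^6.

∂_1: C_1 → C_0 maps an edge to its endpoints' difference, ∂[p,q] = q − p. For instance
  ∂[2,4] = [4] − [2].
This gives a 6×12 integer matrix of rank 5; reducing to Smith normal form yields diagonal entries (1,1,1,1,1).

∂_2: C_2 → C_1 maps a triangle to the signed sum of its edges. For instance
  ∂[3,4,5] = [4,5] − [3,5] + [3,4],
  ∂[1,2,3] = [2,3] − [1,3] + [1,2].
As a 12×6 matrix over Z this has rank 6, with invariant factors (1,1,1,1,1,1).

From H_k ≅ ker(∂_k) / im(∂_{k+1}) we obtain:

  H_0: rank C_0 − rank ∂_1 = 6 − 5 = 1, and the invariant factors of ∂_1 are all 1, so H_0 ≅ Z.
  H_1: rank ker ∂_1 − rank ∂_2 = (12 − 5) − 6 = 1, and the invariant factors of ∂_2 are all 1, so H_1 ≅ Z.
  H_2: rank ker ∂_2 − rank ∂_3 = (6 − 6) − 0 = 0, and there is no ∂_3, so H_2 ≅ 0.

H_0 ≅ Z,  H_1 ≅ Z,  H_2 = 0.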